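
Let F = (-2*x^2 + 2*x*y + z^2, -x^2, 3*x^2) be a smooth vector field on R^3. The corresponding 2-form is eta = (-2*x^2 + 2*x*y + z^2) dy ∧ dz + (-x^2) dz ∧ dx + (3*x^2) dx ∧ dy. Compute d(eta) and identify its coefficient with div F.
d(eta) = (-4*x + 2*y) dx ∧ dy ∧ dz; div F = -4*x + 2*y

For a 2-form in R^3 of the form above, applying d gives a 3-form with coefficient ∂P/∂x + ∂Q/∂y + ∂R/∂z:
  ∂P/∂x = -4*x + 2*y
  ∂Q/∂y = 0
  ∂R/∂z = 0
Sum = -4*x + 2*y, which is exactly div F.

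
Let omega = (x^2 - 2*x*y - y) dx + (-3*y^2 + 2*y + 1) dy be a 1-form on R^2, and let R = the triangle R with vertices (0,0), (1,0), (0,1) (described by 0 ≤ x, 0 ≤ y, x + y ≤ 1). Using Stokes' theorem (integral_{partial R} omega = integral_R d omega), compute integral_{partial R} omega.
integral_(partial R) omega = 5/6

Stokes: integral_partial_R omega = integral_R d omega with d omega = (∂Q/∂x - ∂P/∂y) dx ∧ dy.
  ∂Q/∂x = 0
  ∂P/∂y = -2*x - 1
  integrand = ∂Q/∂x - ∂P/∂y = 2*x + 1.
Integrating over R: integral_0^1 integral_0^{1-x} (2*x + 1) dy dx = 5/6.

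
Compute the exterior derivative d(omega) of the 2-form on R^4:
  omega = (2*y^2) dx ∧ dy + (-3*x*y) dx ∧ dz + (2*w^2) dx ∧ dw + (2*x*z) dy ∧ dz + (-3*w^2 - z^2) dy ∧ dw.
d(omega) = (3*x + 2*z) dx ∧ dy ∧ dz + (2*z) dy ∧ dz ∧ dw

For a 2-form omega = sum_{i<j} g_{ij} dx_i ∧ dx_j, the exterior derivative is
  d(omega) = sum_{i<j} d(g_{ij}) ∧ dx_i ∧ dx_j = sum_{i<j, k} (∂g_{ij}/∂x_k) dx_k ∧ dx_i ∧ dx_j.
Expand each term, using dx_k ∧ dx_i ∧ dx_j = sgn(permutation) dx_{(a)} ∧ dx_{(b)} ∧ dx_{(c)} with (a < b < c) sorted:
  d(-3*x*y) includes (∂/∂y)(-3*x*y) dy = (-3*x) dy, which multiplied by dx ∧ dz gives (3*x) dx ∧ dy ∧ dz
  d(2*x*z) includes (∂/∂x)(2*x*z) dx = (2*z) dx, which multiplied by dy ∧ dz gives (2*z) dx ∧ dy ∧ dz
  d(-3*w^2 - z^2) includes (∂/∂z)(-3*w^2 - z^2) dz = (-2*z) dz, which multiplied by dy ∧ dw gives (2*z) dy ∧ dz ∧ dw
Collecting like 3-forms: d(omega) = (3*x + 2*z) dx ∧ dy ∧ dz + (2*z) dy ∧ dz ∧ dw.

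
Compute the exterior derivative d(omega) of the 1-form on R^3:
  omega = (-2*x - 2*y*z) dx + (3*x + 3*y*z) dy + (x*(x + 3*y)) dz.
d(omega) = (2*z + 3) dx ∧ dy + (2*x + 5*y) dx ∧ dz + (3*x - 3*y) dy ∧ dz

For a 1-form omega = sum_i f_i dx_i, the exterior derivative is
  d(omega) = sum_{i < j} (∂f_j/∂x_i - ∂f_i/∂x_j) dx_i ∧ dx_j.
  coefficient of dx ∧ dy: ∂f_2/∂x - ∂f_1/∂y = ∂(3*x + 3*y*z)/∂x - ∂(-2*x - 2*y*z)/∂y = 2*z + 3
  coefficient of dx ∧ dz: ∂f_3/∂x - ∂f_1/∂z = ∂(x*(x + 3*y))/∂x - ∂(-2*x - 2*y*z)/∂z = 2*x + 5*y
  coefficient of dy ∧ dz: ∂f_3/∂y - ∂f_2/∂z = ∂(x*(x + 3*y))/∂y - ∂(3*x + 3*y*z)/∂z = 3*x - 3*y
Assembling: d(omega) = (2*z + 3) dx ∧ dy + (2*x + 5*y) dx ∧ dz + (3*x - 3*y) dy ∧ dz.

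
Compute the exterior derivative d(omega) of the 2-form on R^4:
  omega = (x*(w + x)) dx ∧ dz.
d(omega) = (x) dx ∧ dz ∧ dw

For a 2-form omega = sum_{i<j} g_{ij} dx_i ∧ dx_j, the exterior derivative is
  d(omega) = sum_{i<j} d(g_{ij}) ∧ dx_i ∧ dx_j = sum_{i<j, k} (∂g_{ij}/∂x_k) dx_k ∧ dx_i ∧ dx_j.
Expand each term, using dx_k ∧ dx_i ∧ dx_j = sgn(permutation) dx_{(a)} ∧ dx_{(b)} ∧ dx_{(c)} with (a < b < c) sorted:
  d(x*(w + x)) includes (∂/∂w)(x*(w + x)) dw = (x) dw, which multiplied by dx ∧ dz gives (x) dx ∧ dz ∧ dw
Collecting like 3-forms: d(omega) = (x) dx ∧ dz ∧ dw.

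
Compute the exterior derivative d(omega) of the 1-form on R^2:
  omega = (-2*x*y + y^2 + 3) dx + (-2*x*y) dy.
d(omega) = (2*x - 4*y) dx ∧ dy

For a 1-form omega = sum_i f_i dx_i, the exterior derivative is
  d(omega) = sum_{i < j} (∂f_j/∂x_i - ∂f_i/∂x_j) dx_i ∧ dx_j.
  coefficient of dx ∧ dy: ∂f_2/∂x - ∂f_1/∂y = ∂(-2*x*y)/∂x - ∂(-2*x*y + y^2 + 3)/∂y = 2*x - 4*y
Assembling: d(omega) = (2*x - 4*y) dx ∧ dy.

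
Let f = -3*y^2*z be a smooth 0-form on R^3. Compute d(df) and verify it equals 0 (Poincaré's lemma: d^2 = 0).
d(df) = 0

Step 1: df = sum_i (∂f/∂x_i) dx_i = (0) dx + (-6*y*z) dy + (-3*y^2) dz.
Step 2: Apply d again. Using the 1-form formula, the coefficient of dx ∧ dy in d(df) is ∂^2 f/∂x ∂y - ∂^2 f/∂y ∂x = (0) - (0) = 0 (equality of mixed partials for smooth f).
Similarly for dx ∧ dz and dy ∧ dz — all coefficients vanish. So d(df) = 0.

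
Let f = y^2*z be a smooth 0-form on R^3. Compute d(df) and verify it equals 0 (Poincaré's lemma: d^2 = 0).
d(df) = 0

Step 1: df = sum_i (∂f/∂x_i) dx_i = (0) dx + (2*y*z) dy + (y^2) dz.
Step 2: Apply d again. Using the 1-form formula, the coefficient of dx ∧ dy in d(df) is ∂^2 f/∂x ∂y - ∂^2 f/∂y ∂x = (0) - (0) = 0 (equality of mixed partials for smooth f).
Similarly for dx ∧ dz and dy ∧ dz — all coefficients vanish. So d(df) = 0.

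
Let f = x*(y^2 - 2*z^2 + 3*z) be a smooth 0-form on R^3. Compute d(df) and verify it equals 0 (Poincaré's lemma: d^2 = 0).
d(df) = 0

Step 1: df = sum_i (∂f/∂x_i) dx_i = (y^2 - 2*z^2 + 3*z) dx + (2*x*y) dy + (x*(3 - 4*z)) dz.
Step 2: Apply d again. Using the 1-form formula, the coefficient of dx ∧ dy in d(df) is ∂^2 f/∂x ∂y - ∂^2 f/∂y ∂x = (2*y) - (2*y) = 0 (equality of mixed partials for smooth f).
Similarly for dx ∧ dz and dy ∧ dz — all coefficients vanish. So d(df) = 0.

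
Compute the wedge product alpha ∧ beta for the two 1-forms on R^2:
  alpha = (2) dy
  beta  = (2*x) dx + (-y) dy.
alpha ∧ beta = (-4*x) dx ∧ dy

Distribute the wedge, using dx_i ∧ dx_j = -dx_j ∧ dx_i and dx_i ∧ dx_i = 0. For each pair (i, j) with i < j, the coefficient of dx_i ∧ dx_j in alpha ∧ beta is (alpha_i * beta_j - alpha_j * beta_i). Collecting: alpha ∧ beta = (-4*x) dx ∧ dy.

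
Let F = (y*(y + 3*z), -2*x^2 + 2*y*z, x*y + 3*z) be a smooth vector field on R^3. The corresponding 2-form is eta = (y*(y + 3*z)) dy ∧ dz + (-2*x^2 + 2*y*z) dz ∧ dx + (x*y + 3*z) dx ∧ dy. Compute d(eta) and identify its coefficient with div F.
d(eta) = (2*z + 3) dx ∧ dy ∧ dz; div F = 2*z + 3

For a 2-form in R^3 of the form above, applying d gives a 3-form with coefficient ∂P/∂x + ∂Q/∂y + ∂R/∂z:
  ∂P/∂x = 0
  ∂Q/∂y = 2*z
  ∂R/∂z = 3
Sum = 2*z + 3, which is exactly div F.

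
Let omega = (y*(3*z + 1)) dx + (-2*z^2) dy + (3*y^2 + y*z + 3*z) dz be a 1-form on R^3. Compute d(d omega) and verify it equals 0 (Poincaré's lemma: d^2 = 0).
d(d omega) = 0

Step 1: d omega = sum_{i<j} (∂f_j/∂x_i - ∂f_i/∂x_j) dx_i ∧ dx_j:
  coeff of dx ∧ dy: -3*z - 1
  coeff of dx ∧ dz: -3*y
  coeff of dy ∧ dz: 6*y + 5*z
Step 2: Apply d again to each 2-form coefficient. The only possible 3-form in R^3 is dx ∧ dy ∧ dz, with coefficient
  ∂(coeff of dy∧dz)/∂x - ∂(coeff of dx∧dz)/∂y + ∂(coeff of dx∧dy)/∂z
  = ∂/∂x (6*y + 5*z) - ∂/∂y (-3*y) + ∂/∂z (-3*z - 1).
Each of these terms simplifies to sums of mixed partials that cancel in pairs. The result is 0 (by equality of mixed partials for smooth functions — Schwarz / Clairaut).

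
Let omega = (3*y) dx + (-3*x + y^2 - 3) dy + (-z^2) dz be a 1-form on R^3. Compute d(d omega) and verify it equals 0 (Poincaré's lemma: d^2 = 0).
d(d omega) = 0

Step 1: d omega = sum_{i<j} (∂f_j/∂x_i - ∂f_i/∂x_j) dx_i ∧ dx_j:
  coeff of dx ∧ dy: -6
  coeff of dx ∧ dz: 0
  coeff of dy ∧ dz: 0
Step 2: Apply d again to each 2-form coefficient. The only possible 3-form in R^3 is dx ∧ dy ∧ dz, with coefficient
  ∂(coeff of dy∧dz)/∂x - ∂(coeff of dx∧dz)/∂y + ∂(coeff of dx∧dy)/∂z
  = ∂/∂x (0) - ∂/∂y (0) + ∂/∂z (-6).
Each of these terms simplifies to sums of mixed partials that cancel in pairs. The result is 0 (by equality of mixed partials for smooth functions — Schwarz / Clairaut).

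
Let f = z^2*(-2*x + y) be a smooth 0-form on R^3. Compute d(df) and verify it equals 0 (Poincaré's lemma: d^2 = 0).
d(df) = 0

Step 1: df = sum_i (∂f/∂x_i) dx_i = (-2*z^2) dx + (z^2) dy + (2*z*(-2*x + y)) dz.
Step 2: Apply d again. Using the 1-form formula, the coefficient of dx ∧ dy in d(df) is ∂^2 f/∂x ∂y - ∂^2 f/∂y ∂x = (0) - (0) = 0 (equality of mixed partials for smooth f).
Similarly for dx ∧ dz and dy ∧ dz — all coefficients vanish. So d(df) = 0.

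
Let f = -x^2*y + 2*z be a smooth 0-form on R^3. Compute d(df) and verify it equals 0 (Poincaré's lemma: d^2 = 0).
d(df) = 0

Step 1: df = sum_i (∂f/∂x_i) dx_i = (-2*x*y) dx + (-x^2) dy + (2) dz.
Step 2: Apply d again. Using the 1-form formula, the coefficient of dx ∧ dy in d(df) is ∂^2 f/∂x ∂y - ∂^2 f/∂y ∂x = (-2*x) - (-2*x) = 0 (equality of mixed partials for smooth f).
Similarly for dx ∧ dz and dy ∧ dz — all coefficients vanish. So d(df) = 0.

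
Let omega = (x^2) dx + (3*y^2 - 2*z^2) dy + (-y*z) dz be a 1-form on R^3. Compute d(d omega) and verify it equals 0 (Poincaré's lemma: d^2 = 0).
d(d omega) = 0

Step 1: d omega = sum_{i<j} (∂f_j/∂x_i - ∂f_i/∂x_j) dx_i ∧ dx_j:
  coeff of dx ∧ dy: 0
  coeff of dx ∧ dz: 0
  coeff of dy ∧ dz: 3*z
Step 2: Apply d again to each 2-form coefficient. The only possible 3-form in R^3 is dx ∧ dy ∧ dz, with coefficient
  ∂(coeff of dy∧dz)/∂x - ∂(coeff of dx∧dz)/∂y + ∂(coeff of dx∧dy)/∂z
  = ∂/∂x (3*z) - ∂/∂y (0) + ∂/∂z (0).
Each of these terms simplifies to sums of mixed partials that cancel in pairs. The result is 0 (by equality of mixed partials for smooth functions — Schwarz / Clairaut).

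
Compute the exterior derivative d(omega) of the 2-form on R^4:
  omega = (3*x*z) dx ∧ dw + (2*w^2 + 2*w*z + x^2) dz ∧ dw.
d(omega) = (-x) dx ∧ dz ∧ dw

For a 2-form omega = sum_{i<j} g_{ij} dx_i ∧ dx_j, the exterior derivative is
  d(omega) = sum_{i<j} d(g_{ij}) ∧ dx_i ∧ dx_j = sum_{i<j, k} (∂g_{ij}/∂x_k) dx_k ∧ dx_i ∧ dx_j.
Expand each term, using dx_k ∧ dx_i ∧ dx_j = sgn(permutation) dx_{(a)} ∧ dx_{(b)} ∧ dx_{(c)} with (a < b < c) sorted:
  d(3*x*z) includes (∂/∂z)(3*x*z) dz = (3*x) dz, which multiplied by dx ∧ dw gives (-3*x) dx ∧ dz ∧ dw
  d(2*w^2 + 2*w*z + x^2) includes (∂/∂x)(2*w^2 + 2*w*z + x^2) dx = (2*x) dx, which multiplied by dz ∧ dw gives (2*x) dx ∧ dz ∧ dw
Collecting like 3-forms: d(omega) = (-x) dx ∧ dz ∧ dw.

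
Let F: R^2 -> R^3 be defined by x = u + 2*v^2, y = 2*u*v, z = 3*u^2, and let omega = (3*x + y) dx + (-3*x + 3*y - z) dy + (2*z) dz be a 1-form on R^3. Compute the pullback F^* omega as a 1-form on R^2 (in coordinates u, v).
F^* omega = (36*u^3 - 6*u^2*v + 12*u*v^2 - 4*u*v + 3*u - 12*v^3 + 6*v^2) du + (-6*u^3 + 12*u^2*v - 6*u^2 - 4*u*v^2 + 12*u*v + 24*v^3) dv

Using F^*(f dg) = (f ∘ F) d(g ∘ F), substitute each coordinate x_i by F_i(u, v) in f_i, and replace dx_i by d F_i = (∂F_i/∂u) du + (∂F_i/∂v) dv.
  For the x component: f_1(F) = 2*u*v + 3*u + 6*v^2; d F_1 = (1) du + (4*v) dv
  For the y component: f_2(F) = -3*u^2 + 6*u*v - 3*u - 6*v^2; d F_2 = (2*v) du + (2*u) dv
  For the z component: f_3(F) = 6*u^2; d F_3 = (6*u) du + (0) dv
Combining and collecting du, dv coefficients:
  coeff of du: 36*u^3 - 6*u^2*v + 12*u*v^2 - 4*u*v + 3*u - 12*v^3 + 6*v^2
  coeff of dv: -6*u^3 + 12*u^2*v - 6*u^2 - 4*u*v^2 + 12*u*v + 24*v^3
F^* omega = (36*u^3 - 6*u^2*v + 12*u*v^2 - 4*u*v + 3*u - 12*v^3 + 6*v^2) du + (-6*u^3 + 12*u^2*v - 6*u^2 - 4*u*v^2 + 12*u*v + 24*v^3) dv.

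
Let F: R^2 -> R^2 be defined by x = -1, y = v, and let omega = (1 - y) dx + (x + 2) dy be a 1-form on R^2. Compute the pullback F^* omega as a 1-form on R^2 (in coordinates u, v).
F^* omega = (1) dv

Using F^*(f dg) = (f ∘ F) d(g ∘ F), substitute each coordinate x_i by F_i(u, v) in f_i, and replace dx_i by d F_i = (∂F_i/∂u) du + (∂F_i/∂v) dv.
  For the x component: f_1(F) = 1 - v; d F_1 = (0) du + (0) dv
  For the y component: f_2(F) = 1; d F_2 = (0) du + (1) dv
Combining and collecting du, dv coefficients:
  coeff of du: 0
  coeff of dv: 1
F^* omega = (1) dv.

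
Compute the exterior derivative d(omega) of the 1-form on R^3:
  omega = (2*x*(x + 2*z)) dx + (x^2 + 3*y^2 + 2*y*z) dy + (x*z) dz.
d(omega) = (2*x) dx ∧ dy + (-4*x + z) dx ∧ dz + (-2*y) dy ∧ dz

For a 1-form omega = sum_i f_i dx_i, the exterior derivative is
  d(omega) = sum_{i < j} (∂f_j/∂x_i - ∂f_i/∂x_j) dx_i ∧ dx_j.
  coefficient of dx ∧ dy: ∂f_2/∂x - ∂f_1/∂y = ∂(x^2 + 3*y^2 + 2*y*z)/∂x - ∂(2*x*(x + 2*z))/∂y = 2*x
  coefficient of dx ∧ dz: ∂f_3/∂x - ∂f_1/∂z = ∂(x*z)/∂x - ∂(2*x*(x + 2*z))/∂z = -4*x + z
  coefficient of dy ∧ dz: ∂f_3/∂y - ∂f_2/∂z = ∂(x*z)/∂y - ∂(x^2 + 3*y^2 + 2*y*z)/∂z = -2*y
Assembling: d(omega) = (2*x) dx ∧ dy + (-4*x + z) dx ∧ dz + (-2*y) dy ∧ dz.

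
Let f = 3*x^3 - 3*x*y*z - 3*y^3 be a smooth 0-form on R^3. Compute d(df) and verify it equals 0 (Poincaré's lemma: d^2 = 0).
d(df) = 0

Step 1: df = sum_i (∂f/∂x_i) dx_i = (9*x^2 - 3*y*z) dx + (-3*x*z - 9*y^2) dy + (-3*x*y) dz.
Step 2: Apply d again. Using the 1-form formula, the coefficient of dx ∧ dy in d(df) is ∂^2 f/∂x ∂y - ∂^2 f/∂y ∂x = (-3*z) - (-3*z) = 0 (equality of mixed partials for smooth f).
Similarly for dx ∧ dz and dy ∧ dz — all coefficients vanish. So d(df) = 0.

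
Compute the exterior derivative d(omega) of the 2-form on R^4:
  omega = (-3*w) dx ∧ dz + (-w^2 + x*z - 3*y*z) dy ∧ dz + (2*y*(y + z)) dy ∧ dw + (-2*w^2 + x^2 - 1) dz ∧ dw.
d(omega) = (2*x - 3) dx ∧ dz ∧ dw + (z) dx ∧ dy ∧ dz + (-2*w - 2*y) dy ∧ dz ∧ dw

For a 2-form omega = sum_{i<j} g_{ij} dx_i ∧ dx_j, the exterior derivative is
  d(omega) = sum_{i<j} d(g_{ij}) ∧ dx_i ∧ dx_j = sum_{i<j, k} (∂g_{ij}/∂x_k) dx_k ∧ dx_i ∧ dx_j.
Expand each term, using dx_k ∧ dx_i ∧ dx_j = sgn(permutation) dx_{(a)} ∧ dx_{(b)} ∧ dx_{(c)} with (a < b < c) sorted:
  d(-3*w) includes (∂/∂w)(-3*w) dw = (-3) dw, which multiplied by dx ∧ dz gives (-3) dx ∧ dz ∧ dw
  d(-w^2 + x*z - 3*y*z) includes (∂/∂x)(-w^2 + x*z - 3*y*z) dx = (z) dx, which multiplied by dy ∧ dz gives (z) dx ∧ dy ∧ dz
  d(-w^2 + x*z - 3*y*z) includes (∂/∂w)(-w^2 + x*z - 3*y*z) dw = (-2*w) dw, which multiplied by dy ∧ dz gives (-2*w) dy ∧ dz ∧ dw
  d(2*y*(y + z)) includes (∂/∂z)(2*y*(y + z)) dz = (2*y) dz, which multiplied by dy ∧ dw gives (-2*y) dy ∧ dz ∧ dw
  d(-2*w^2 + x^2 - 1) includes (∂/∂x)(-2*w^2 + x^2 - 1) dx = (2*x) dx, which multiplied by dz ∧ dw gives (2*x) dx ∧ dz ∧ dw
Collecting like 3-forms: d(omega) = (2*x - 3) dx ∧ dz ∧ dw + (z) dx ∧ dy ∧ dz + (-2*w - 2*y) dy ∧ dz ∧ dw.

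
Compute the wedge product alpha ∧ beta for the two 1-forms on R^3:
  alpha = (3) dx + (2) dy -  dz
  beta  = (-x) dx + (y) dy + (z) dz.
alpha ∧ beta = (2*x + 3*y) dx ∧ dy + (-x + 3*z) dx ∧ dz + (y + 2*z) dy ∧ dz

Distribute the wedge, using dx_i ∧ dx_j = -dx_j ∧ dx_i and dx_i ∧ dx_i = 0. For each pair (i, j) with i < j, the coefficient of dx_i ∧ dx_j in alpha ∧ beta is (alpha_i * beta_j - alpha_j * beta_i). Collecting: alpha ∧ beta = (2*x + 3*y) dx ∧ dy + (-x + 3*z) dx ∧ dz + (y + 2*z) dy ∧ dz.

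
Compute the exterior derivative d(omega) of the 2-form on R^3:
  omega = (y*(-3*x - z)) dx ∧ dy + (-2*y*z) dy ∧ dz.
d(omega) = (-y) dx ∧ dy ∧ dz

For a 2-form omega = sum_{i<j} g_{ij} dx_i ∧ dx_j, the exterior derivative is
  d(omega) = sum_{i<j} d(g_{ij}) ∧ dx_i ∧ dx_j = sum_{i<j, k} (∂g_{ij}/∂x_k) dx_k ∧ dx_i ∧ dx_j.
Expand each term, using dx_k ∧ dx_i ∧ dx_j = sgn(permutation) dx_{(a)} ∧ dx_{(b)} ∧ dx_{(c)} with (a < b < c) sorted:
  d(y*(-3*x - z)) includes (∂/∂z)(y*(-3*x - z)) dz = (-y) dz, which multiplied by dx ∧ dy gives (-y) dx ∧ dy ∧ dz
Collecting like 3-forms: d(omega) = (-y) dx ∧ dy ∧ dz.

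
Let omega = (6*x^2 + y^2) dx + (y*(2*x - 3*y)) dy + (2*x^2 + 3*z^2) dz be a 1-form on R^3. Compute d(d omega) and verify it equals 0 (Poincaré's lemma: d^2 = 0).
d(d omega) = 0

Step 1: d omega = sum_{i<j} (∂f_j/∂x_i - ∂f_i/∂x_j) dx_i ∧ dx_j:
  coeff of dx ∧ dy: 0
  coeff of dx ∧ dz: 4*x
  coeff of dy ∧ dz: 0
Step 2: Apply d again to each 2-form coefficient. The only possible 3-form in R^3 is dx ∧ dy ∧ dz, with coefficient
  ∂(coeff of dy∧dz)/∂x - ∂(coeff of dx∧dz)/∂y + ∂(coeff of dx∧dy)/∂z
  = ∂/∂x (0) - ∂/∂y (4*x) + ∂/∂z (0).
Each of these terms simplifies to sums of mixed partials that cancel in pairs. The result is 0 (by equality of mixed partials for smooth functions — Schwarz / Clairaut).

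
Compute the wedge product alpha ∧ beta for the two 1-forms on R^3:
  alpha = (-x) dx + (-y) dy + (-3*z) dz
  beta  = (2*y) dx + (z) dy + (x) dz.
alpha ∧ beta = (-x*z + 2*y^2) dx ∧ dy + (-x^2 + 6*y*z) dx ∧ dz + (-x*y + 3*z^2) dy ∧ dz

Distribute the wedge, using dx_i ∧ dx_j = -dx_j ∧ dx_i and dx_i ∧ dx_i = 0. For each pair (i, j) with i < j, the coefficient of dx_i ∧ dx_j in alpha ∧ beta is (alpha_i * beta_j - alpha_j * beta_i). Collecting: alpha ∧ beta = (-x*z + 2*y^2) dx ∧ dy + (-x^2 + 6*y*z) dx ∧ dz + (-x*y + 3*z^2) dy ∧ dz.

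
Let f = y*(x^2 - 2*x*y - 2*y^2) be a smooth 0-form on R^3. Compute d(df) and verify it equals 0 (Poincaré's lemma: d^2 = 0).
d(df) = 0

Step 1: df = sum_i (∂f/∂x_i) dx_i = (2*y*(x - y)) dx + (x^2 - 4*x*y - 6*y^2) dy + (0) dz.
Step 2: Apply d again. Using the 1-form formula, the coefficient of dx ∧ dy in d(df) is ∂^2 f/∂x ∂y - ∂^2 f/∂y ∂x = (2*x - 4*y) - (2*x - 4*y) = 0 (equality of mixed partials for smooth f).
Similarly for dx ∧ dz and dy ∧ dz — all coefficients vanish. So d(df) = 0.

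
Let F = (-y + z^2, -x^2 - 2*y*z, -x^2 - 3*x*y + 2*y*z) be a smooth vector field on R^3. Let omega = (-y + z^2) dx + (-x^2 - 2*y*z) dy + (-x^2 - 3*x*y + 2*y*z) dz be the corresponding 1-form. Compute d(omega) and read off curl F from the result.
d(omega) = (-3*x + 2*y + 2*z) dy ∧ dz + (2*x + 3*y + 2*z) dz ∧ dx + (1 - 2*x) dx ∧ dy; curl F = (-3*x + 2*y + 2*z, 2*x + 3*y + 2*z, 1 - 2*x)

d omega = sum_{i<j} (∂f_j/∂x_i - ∂f_i/∂x_j) dx_i ∧ dx_j. Under the identification (dy ∧ dz, dz ∧ dx, dx ∧ dy) ↔ (e_x, e_y, e_z), the coefficients are exactly the components of curl F. Compute:
  ∂R/∂y - ∂Q/∂z = (-3*x + 2*z) - (-2*y) = -3*x + 2*y + 2*z
  ∂P/∂z - ∂R/∂x = (2*z) - (-2*x - 3*y) = 2*x + 3*y + 2*z
  ∂Q/∂x - ∂P/∂y = (-2*x) - (-1) = 1 - 2*x.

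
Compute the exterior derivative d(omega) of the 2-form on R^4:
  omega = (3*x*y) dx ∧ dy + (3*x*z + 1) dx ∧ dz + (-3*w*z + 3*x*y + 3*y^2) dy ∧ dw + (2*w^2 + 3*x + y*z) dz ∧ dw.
d(omega) = (3*y) dx ∧ dy ∧ dw + (3*w + z) dy ∧ dz ∧ dw + (3) dx ∧ dz ∧ dw

For a 2-form omega = sum_{i<j} g_{ij} dx_i ∧ dx_j, the exterior derivative is
  d(omega) = sum_{i<j} d(g_{ij}) ∧ dx_i ∧ dx_j = sum_{i<j, k} (∂g_{ij}/∂x_k) dx_k ∧ dx_i ∧ dx_j.
Expand each term, using dx_k ∧ dx_i ∧ dx_j = sgn(permutation) dx_{(a)} ∧ dx_{(b)} ∧ dx_{(c)} with (a < b < c) sorted:
  d(-3*w*z + 3*x*y + 3*y^2) includes (∂/∂x)(-3*w*z + 3*x*y + 3*y^2) dx = (3*y) dx, which multiplied by dy ∧ dw gives (3*y) dx ∧ dy ∧ dw
  d(-3*w*z + 3*x*y + 3*y^2) includes (∂/∂z)(-3*w*z + 3*x*y + 3*y^2) dz = (-3*w) dz, which multiplied by dy ∧ dw gives (3*w) dy ∧ dz ∧ dw
  d(2*w^2 + 3*x + y*z) includes (∂/∂x)(2*w^2 + 3*x + y*z) dx = (3) dx, which multiplied by dz ∧ dw gives (3) dx ∧ dz ∧ dw
  d(2*w^2 + 3*x + y*z) includes (∂/∂y)(2*w^2 + 3*x + y*z) dy = (z) dy, which multiplied by dz ∧ dw gives (z) dy ∧ dz ∧ dw
Collecting like 3-forms: d(omega) = (3*y) dx ∧ dy ∧ dw + (3*w + z) dy ∧ dz ∧ dw + (3) dx ∧ dz ∧ dw.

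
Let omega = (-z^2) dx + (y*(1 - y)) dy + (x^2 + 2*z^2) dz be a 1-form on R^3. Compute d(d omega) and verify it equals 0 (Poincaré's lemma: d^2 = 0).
d(d omega) = 0

Step 1: d omega = sum_{i<j} (∂f_j/∂x_i - ∂f_i/∂x_j) dx_i ∧ dx_j:
  coeff of dx ∧ dy: 0
  coeff of dx ∧ dz: 2*x + 2*z
  coeff of dy ∧ dz: 0
Step 2: Apply d again to each 2-form coefficient. The only possible 3-form in R^3 is dx ∧ dy ∧ dz, with coefficient
  ∂(coeff of dy∧dz)/∂x - ∂(coeff of dx∧dz)/∂y + ∂(coeff of dx∧dy)/∂z
  = ∂/∂x (0) - ∂/∂y (2*x + 2*z) + ∂/∂z (0).
Each of these terms simplifies to sums of mixed partials that cancel in pairs. The result is 0 (by equality of mixed partials for smooth functions — Schwarz / Clairaut).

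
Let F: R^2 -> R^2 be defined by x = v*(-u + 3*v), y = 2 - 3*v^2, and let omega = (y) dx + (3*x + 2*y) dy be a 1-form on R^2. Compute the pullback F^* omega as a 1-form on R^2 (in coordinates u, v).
F^* omega = (v*(3*v^2 - 2)) du + (21*u*v^2 - 2*u - 36*v^3 - 12*v) dv

Using F^*(f dg) = (f ∘ F) d(g ∘ F), substitute each coordinate x_i by F_i(u, v) in f_i, and replace dx_i by d F_i = (∂F_i/∂u) du + (∂F_i/∂v) dv.
  For the x component: f_1(F) = 2 - 3*v^2; d F_1 = (-v) du + (-u + 6*v) dv
  For the y component: f_2(F) = -3*u*v + 3*v^2 + 4; d F_2 = (0) du + (-6*v) dv
Combining and collecting du, dv coefficients:
  coeff of du: v*(3*v^2 - 2)
  coeff of dv: 21*u*v^2 - 2*u - 36*v^3 - 12*v
F^* omega = (v*(3*v^2 - 2)) du + (21*u*v^2 - 2*u - 36*v^3 - 12*v) dv.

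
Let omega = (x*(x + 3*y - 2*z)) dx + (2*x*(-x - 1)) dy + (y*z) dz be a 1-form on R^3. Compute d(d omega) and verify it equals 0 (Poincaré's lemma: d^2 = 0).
d(d omega) = 0

Step 1: d omega = sum_{i<j} (∂f_j/∂x_i - ∂f_i/∂x_j) dx_i ∧ dx_j:
  coeff of dx ∧ dy: -7*x - 2
  coeff of dx ∧ dz: 2*x
  coeff of dy ∧ dz: z
Step 2: Apply d again to each 2-form coefficient. The only possible 3-form in R^3 is dx ∧ dy ∧ dz, with coefficient
  ∂(coeff of dy∧dz)/∂x - ∂(coeff of dx∧dz)/∂y + ∂(coeff of dx∧dy)/∂z
  = ∂/∂x (z) - ∂/∂y (2*x) + ∂/∂z (-7*x - 2).
Each of these terms simplifies to sums of mixed partials that cancel in pairs. The result is 0 (by equality of mixed partials for smooth functions — Schwarz / Clairaut).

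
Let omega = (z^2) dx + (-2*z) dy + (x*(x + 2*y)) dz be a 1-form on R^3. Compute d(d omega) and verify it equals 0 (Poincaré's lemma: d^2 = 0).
d(d omega) = 0

Step 1: d omega = sum_{i<j} (∂f_j/∂x_i - ∂f_i/∂x_j) dx_i ∧ dx_j:
  coeff of dx ∧ dy: 0
  coeff of dx ∧ dz: 2*x + 2*y - 2*z
  coeff of dy ∧ dz: 2*x + 2
Step 2: Apply d again to each 2-form coefficient. The only possible 3-form in R^3 is dx ∧ dy ∧ dz, with coefficient
  ∂(coeff of dy∧dz)/∂x - ∂(coeff of dx∧dz)/∂y + ∂(coeff of dx∧dy)/∂z
  = ∂/∂x (2*x + 2) - ∂/∂y (2*x + 2*y - 2*z) + ∂/∂z (0).
Each of these terms simplifies to sums of mixed partials that cancel in pairs. The result is 0 (by equality of mixed partials for smooth functions — Schwarz / Clairaut).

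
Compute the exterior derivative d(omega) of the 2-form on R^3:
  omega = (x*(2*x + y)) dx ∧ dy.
d(omega) = 0

For a 2-form omega = sum_{i<j} g_{ij} dx_i ∧ dx_j, the exterior derivative is
  d(omega) = sum_{i<j} d(g_{ij}) ∧ dx_i ∧ dx_j = sum_{i<j, k} (∂g_{ij}/∂x_k) dx_k ∧ dx_i ∧ dx_j.
Expand each term, using dx_k ∧ dx_i ∧ dx_j = sgn(permutation) dx_{(a)} ∧ dx_{(b)} ∧ dx_{(c)} with (a < b < c) sorted:

Collecting like 3-forms: d(omega) = 0.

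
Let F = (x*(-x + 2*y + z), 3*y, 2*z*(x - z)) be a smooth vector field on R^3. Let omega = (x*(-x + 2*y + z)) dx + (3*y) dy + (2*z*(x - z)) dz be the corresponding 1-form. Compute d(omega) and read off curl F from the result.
d(omega) = (0) dy ∧ dz + (x - 2*z) dz ∧ dx + (-2*x) dx ∧ dy; curl F = (0, x - 2*z, -2*x)

d omega = sum_{i<j} (∂f_j/∂x_i - ∂f_i/∂x_j) dx_i ∧ dx_j. Under the identification (dy ∧ dz, dz ∧ dx, dx ∧ dy) ↔ (e_x, e_y, e_z), the coefficients are exactly the components of curl F. Compute:
  ∂R/∂y - ∂Q/∂z = (0) - (0) = 0
  ∂P/∂z - ∂R/∂x = (x) - (2*z) = x - 2*z
  ∂Q/∂x - ∂P/∂y = (0) - (2*x) = -2*x.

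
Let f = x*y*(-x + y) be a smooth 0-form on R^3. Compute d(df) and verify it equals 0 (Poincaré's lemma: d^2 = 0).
d(df) = 0

Step 1: df = sum_i (∂f/∂x_i) dx_i = (y*(-2*x + y)) dx + (x*(-x + 2*y)) dy + (0) dz.
Step 2: Apply d again. Using the 1-form formula, the coefficient of dx ∧ dy in d(df) is ∂^2 f/∂x ∂y - ∂^2 f/∂y ∂x = (-2*x + 2*y) - (-2*x + 2*y) = 0 (equality of mixed partials for smooth f).
Similarly for dx ∧ dz and dy ∧ dz — all coefficients vanish. So d(df) = 0.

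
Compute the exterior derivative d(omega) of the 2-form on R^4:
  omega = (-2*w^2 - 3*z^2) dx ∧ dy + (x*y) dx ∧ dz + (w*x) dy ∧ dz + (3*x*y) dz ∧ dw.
d(omega) = (w - x - 6*z) dx ∧ dy ∧ dz + (-4*w) dx ∧ dy ∧ dw + (4*x) dy ∧ dz ∧ dw + (3*y) dx ∧ dz ∧ dw

For a 2-form omega = sum_{i<j} g_{ij} dx_i ∧ dx_j, the exterior derivative is
  d(omega) = sum_{i<j} d(g_{ij}) ∧ dx_i ∧ dx_j = sum_{i<j, k} (∂g_{ij}/∂x_k) dx_k ∧ dx_i ∧ dx_j.
Expand each term, using dx_k ∧ dx_i ∧ dx_j = sgn(permutation) dx_{(a)} ∧ dx_{(b)} ∧ dx_{(c)} with (a < b < c) sorted:
  d(-2*w^2 - 3*z^2) includes (∂/∂z)(-2*w^2 - 3*z^2) dz = (-6*z) dz, which multiplied by dx ∧ dy gives (-6*z) dx ∧ dy ∧ dz
  d(-2*w^2 - 3*z^2) includes (∂/∂w)(-2*w^2 - 3*z^2) dw = (-4*w) dw, which multiplied by dx ∧ dy gives (-4*w) dx ∧ dy ∧ dw
  d(x*y) includes (∂/∂y)(x*y) dy = (x) dy, which multiplied by dx ∧ dz gives (-x) dx ∧ dy ∧ dz
  d(w*x) includes (∂/∂x)(w*x) dx = (w) dx, which multiplied by dy ∧ dz gives (w) dx ∧ dy ∧ dz
  d(w*x) includes (∂/∂w)(w*x) dw = (x) dw, which multiplied by dy ∧ dz gives (x) dy ∧ dz ∧ dw
  d(3*x*y) includes (∂/∂x)(3*x*y) dx = (3*y) dx, which multiplied by dz ∧ dw gives (3*y) dx ∧ dz ∧ dw
  d(3*x*y) includes (∂/∂y)(3*x*y) dy = (3*x) dy, which multiplied by dz ∧ dw gives (3*x) dy ∧ dz ∧ dw
Collecting like 3-forms: d(omega) = (w - x - 6*z) dx ∧ dy ∧ dz + (-4*w) dx ∧ dy ∧ dw + (4*x) dy ∧ dz ∧ dw + (3*y) dx ∧ dz ∧ dw.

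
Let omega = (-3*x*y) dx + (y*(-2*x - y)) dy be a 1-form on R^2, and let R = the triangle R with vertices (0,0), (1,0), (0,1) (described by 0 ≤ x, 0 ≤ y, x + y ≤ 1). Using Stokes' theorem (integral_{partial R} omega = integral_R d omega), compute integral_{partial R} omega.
integral_(partial R) omega = 1/6

Stokes: integral_partial_R omega = integral_R d omega with d omega = (∂Q/∂x - ∂P/∂y) dx ∧ dy.
  ∂Q/∂x = -2*y
  ∂P/∂y = -3*x
  integrand = ∂Q/∂x - ∂P/∂y = 3*x - 2*y.
Integrating over R: integral_0^1 integral_0^{1-x} (3*x - 2*y) dy dx = 1/6.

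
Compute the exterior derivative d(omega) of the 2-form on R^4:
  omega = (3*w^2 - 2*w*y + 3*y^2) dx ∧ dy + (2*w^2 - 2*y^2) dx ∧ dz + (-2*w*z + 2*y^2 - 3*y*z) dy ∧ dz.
d(omega) = (6*w - 2*y) dx ∧ dy ∧ dw + (4*y) dx ∧ dy ∧ dz + (4*w) dx ∧ dz ∧ dw + (-2*z) dy ∧ dz ∧ dw

For a 2-form omega = sum_{i<j} g_{ij} dx_i ∧ dx_j, the exterior derivative is
  d(omega) = sum_{i<j} d(g_{ij}) ∧ dx_i ∧ dx_j = sum_{i<j, k} (∂g_{ij}/∂x_k) dx_k ∧ dx_i ∧ dx_j.
Expand each term, using dx_k ∧ dx_i ∧ dx_j = sgn(permutation) dx_{(a)} ∧ dx_{(b)} ∧ dx_{(c)} with (a < b < c) sorted:
  d(3*w^2 - 2*w*y + 3*y^2) includes (∂/∂w)(3*w^2 - 2*w*y + 3*y^2) dw = (6*w - 2*y) dw, which multiplied by dx ∧ dy gives (6*w - 2*y) dx ∧ dy ∧ dw
  d(2*w^2 - 2*y^2) includes (∂/∂y)(2*w^2 - 2*y^2) dy = (-4*y) dy, which multiplied by dx ∧ dz gives (4*y) dx ∧ dy ∧ dz
  d(2*w^2 - 2*y^2) includes (∂/∂w)(2*w^2 - 2*y^2) dw = (4*w) dw, which multiplied by dx ∧ dz gives (4*w) dx ∧ dz ∧ dw
  d(-2*w*z + 2*y^2 - 3*y*z) includes (∂/∂w)(-2*w*z + 2*y^2 - 3*y*z) dw = (-2*z) dw, which multiplied by dy ∧ dz gives (-2*z) dy ∧ dz ∧ dw
Collecting like 3-forms: d(omega) = (6*w - 2*y) dx ∧ dy ∧ dw + (4*y) dx ∧ dy ∧ dz + (4*w) dx ∧ dz ∧ dw + (-2*z) dy ∧ dz ∧ dw.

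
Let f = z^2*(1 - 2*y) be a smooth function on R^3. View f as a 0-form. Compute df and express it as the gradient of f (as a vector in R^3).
df = (0) dx + (-2*z^2) dy + (2*z*(1 - 2*y)) dz; grad f = (0, -2*z^2, 2*z*(1 - 2*y))

For a 0-form f, d f = (∂f/∂x) dx + (∂f/∂y) dy + (∂f/∂z) dz. The components of the vector representation are exactly the entries of grad f in Cartesian coordinates:
  ∂f/∂x = 0
  ∂f/∂y = -2*z^2
  ∂f/∂z = 2*z*(1 - 2*y).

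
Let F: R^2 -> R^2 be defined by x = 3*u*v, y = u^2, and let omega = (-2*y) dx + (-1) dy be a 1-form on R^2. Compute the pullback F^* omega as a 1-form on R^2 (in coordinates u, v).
F^* omega = (2*u*(-3*u*v - 1)) du + (-6*u^3) dv

Using F^*(f dg) = (f ∘ F) d(g ∘ F), substitute each coordinate x_i by F_i(u, v) in f_i, and replace dx_i by d F_i = (∂F_i/∂u) du + (∂F_i/∂v) dv.
  For the x component: f_1(F) = -2*u^2; d F_1 = (3*v) du + (3*u) dv
  For the y component: f_2(F) = -1; d F_2 = (2*u) du + (0) dv
Combining and collecting du, dv coefficients:
  coeff of du: 2*u*(-3*u*v - 1)
  coeff of dv: -6*u^3
F^* omega = (2*u*(-3*u*v - 1)) du + (-6*u^3) dv.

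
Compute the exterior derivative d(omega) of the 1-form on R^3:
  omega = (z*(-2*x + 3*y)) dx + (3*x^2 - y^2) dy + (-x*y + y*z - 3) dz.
d(omega) = (6*x - 3*z) dx ∧ dy + (2*x - 4*y) dx ∧ dz + (-x + z) dy ∧ dz

For a 1-form omega = sum_i f_i dx_i, the exterior derivative is
  d(omega) = sum_{i < j} (∂f_j/∂x_i - ∂f_i/∂x_j) dx_i ∧ dx_j.
  coefficient of dx ∧ dy: ∂f_2/∂x - ∂f_1/∂y = ∂(3*x^2 - y^2)/∂x - ∂(z*(-2*x + 3*y))/∂y = 6*x - 3*z
  coefficient of dx ∧ dz: ∂f_3/∂x - ∂f_1/∂z = ∂(-x*y + y*z - 3)/∂x - ∂(z*(-2*x + 3*y))/∂z = 2*x - 4*y
  coefficient of dy ∧ dz: ∂f_3/∂y - ∂f_2/∂z = ∂(-x*y + y*z - 3)/∂y - ∂(3*x^2 - y^2)/∂z = -x + z
Assembling: d(omega) = (6*x - 3*z) dx ∧ dy + (2*x - 4*y) dx ∧ dz + (-x + z) dy ∧ dz.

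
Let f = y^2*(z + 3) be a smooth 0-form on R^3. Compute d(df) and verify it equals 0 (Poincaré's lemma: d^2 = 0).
d(df) = 0

Step 1: df = sum_i (∂f/∂x_i) dx_i = (0) dx + (2*y*(z + 3)) dy + (y^2) dz.
Step 2: Apply d again. Using the 1-form formula, the coefficient of dx ∧ dy in d(df) is ∂^2 f/∂x ∂y - ∂^2 f/∂y ∂x = (0) - (0) = 0 (equality of mixed partials for smooth f).
Similarly for dx ∧ dz and dy ∧ dz — all coefficients vanish. So d(df) = 0.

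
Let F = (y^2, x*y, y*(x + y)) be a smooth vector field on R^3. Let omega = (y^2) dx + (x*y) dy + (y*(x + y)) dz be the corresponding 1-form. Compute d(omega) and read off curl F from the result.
d(omega) = (x + 2*y) dy ∧ dz + (-y) dz ∧ dx + (-y) dx ∧ dy; curl F = (x + 2*y, -y, -y)

d omega = sum_{i<j} (∂f_j/∂x_i - ∂f_i/∂x_j) dx_i ∧ dx_j. Under the identification (dy ∧ dz, dz ∧ dx, dx ∧ dy) ↔ (e_x, e_y, e_z), the coefficients are exactly the components of curl F. Compute:
  ∂R/∂y - ∂Q/∂z = (x + 2*y) - (0) = x + 2*y
  ∂P/∂z - ∂R/∂x = (0) - (y) = -y
  ∂Q/∂x - ∂P/∂y = (y) - (2*y) = -y.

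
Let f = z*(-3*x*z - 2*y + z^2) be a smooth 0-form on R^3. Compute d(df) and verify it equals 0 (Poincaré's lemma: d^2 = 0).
d(df) = 0

Step 1: df = sum_i (∂f/∂x_i) dx_i = (-3*z^2) dx + (-2*z) dy + (-6*x*z - 2*y + 3*z^2) dz.
Step 2: Apply d again. Using the 1-form formula, the coefficient of dx ∧ dy in d(df) is ∂^2 f/∂x ∂y - ∂^2 f/∂y ∂x = (0) - (0) = 0 (equality of mixed partials for smooth f).
Similarly for dx ∧ dz and dy ∧ dz — all coefficients vanish. So d(df) = 0.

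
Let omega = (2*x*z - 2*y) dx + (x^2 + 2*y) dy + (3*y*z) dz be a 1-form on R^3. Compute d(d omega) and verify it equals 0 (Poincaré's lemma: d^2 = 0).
d(d omega) = 0

Step 1: d omega = sum_{i<j} (∂f_j/∂x_i - ∂f_i/∂x_j) dx_i ∧ dx_j:
  coeff of dx ∧ dy: 2*x + 2
  coeff of dx ∧ dz: -2*x
  coeff of dy ∧ dz: 3*z
Step 2: Apply d again to each 2-form coefficient. The only possible 3-form in R^3 is dx ∧ dy ∧ dz, with coefficient
  ∂(coeff of dy∧dz)/∂x - ∂(coeff of dx∧dz)/∂y + ∂(coeff of dx∧dy)/∂z
  = ∂/∂x (3*z) - ∂/∂y (-2*x) + ∂/∂z (2*x + 2).
Each of these terms simplifies to sums of mixed partials that cancel in pairs. The result is 0 (by equality of mixed partials for smooth functions — Schwarz / Clairaut).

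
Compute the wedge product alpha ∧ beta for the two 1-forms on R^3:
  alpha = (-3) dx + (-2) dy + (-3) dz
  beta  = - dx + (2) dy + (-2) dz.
alpha ∧ beta = (-8) dx ∧ dy + (3) dx ∧ dz + (10) dy ∧ dz

Distribute the wedge, using dx_i ∧ dx_j = -dx_j ∧ dx_i and dx_i ∧ dx_i = 0. For each pair (i, j) with i < j, the coefficient of dx_i ∧ dx_j in alpha ∧ beta is (alpha_i * beta_j - alpha_j * beta_i). Collecting: alpha ∧ beta = (-8) dx ∧ dy + (3) dx ∧ dz + (10) dy ∧ dz.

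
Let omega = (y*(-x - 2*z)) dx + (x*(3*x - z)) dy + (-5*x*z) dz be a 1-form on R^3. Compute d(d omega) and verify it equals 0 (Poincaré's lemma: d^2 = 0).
d(d omega) = 0

Step 1: d omega = sum_{i<j} (∂f_j/∂x_i - ∂f_i/∂x_j) dx_i ∧ dx_j:
  coeff of dx ∧ dy: 7*x + z
  coeff of dx ∧ dz: 2*y - 5*z
  coeff of dy ∧ dz: x
Step 2: Apply d again to each 2-form coefficient. The only possible 3-form in R^3 is dx ∧ dy ∧ dz, with coefficient
  ∂(coeff of dy∧dz)/∂x - ∂(coeff of dx∧dz)/∂y + ∂(coeff of dx∧dy)/∂z
  = ∂/∂x (x) - ∂/∂y (2*y - 5*z) + ∂/∂z (7*x + z).
Each of these terms simplifies to sums of mixed partials that cancel in pairs. The result is 0 (by equality of mixed partials for smooth functions — Schwarz / Clairaut).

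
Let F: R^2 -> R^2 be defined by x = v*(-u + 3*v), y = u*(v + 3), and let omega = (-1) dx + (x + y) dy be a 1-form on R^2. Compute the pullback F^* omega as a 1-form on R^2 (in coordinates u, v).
F^* omega = (3*u*v + 9*u + 3*v^3 + 9*v^2 + v) du + (3*u^2 + 3*u*v^2 + u - 6*v) dv

Using F^*(f dg) = (f ∘ F) d(g ∘ F), substitute each coordinate x_i by F_i(u, v) in f_i, and replace dx_i by d F_i = (∂F_i/∂u) du + (∂F_i/∂v) dv.
  For the x component: f_1(F) = -1; d F_1 = (-v) du + (-u + 6*v) dv
  For the y component: f_2(F) = 3*u + 3*v^2; d F_2 = (v + 3) du + (u) dv
Combining and collecting du, dv coefficients:
  coeff of du: 3*u*v + 9*u + 3*v^3 + 9*v^2 + v
  coeff of dv: 3*u^2 + 3*u*v^2 + u - 6*v
F^* omega = (3*u*v + 9*u + 3*v^3 + 9*v^2 + v) du + (3*u^2 + 3*u*v^2 + u - 6*v) dv.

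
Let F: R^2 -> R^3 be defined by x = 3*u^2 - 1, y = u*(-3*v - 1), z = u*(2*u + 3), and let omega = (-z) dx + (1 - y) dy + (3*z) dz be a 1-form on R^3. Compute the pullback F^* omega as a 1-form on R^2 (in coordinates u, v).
F^* omega = (12*u^3 + 36*u^2 - 9*u*v^2 - 6*u*v + 26*u - 3*v - 1) du + (3*u*(-3*u*v - u - 1)) dv

Using F^*(f dg) = (f ∘ F) d(g ∘ F), substitute each coordinate x_i by F_i(u, v) in f_i, and replace dx_i by d F_i = (∂F_i/∂u) du + (∂F_i/∂v) dv.
  For the x component: f_1(F) = u*(-2*u - 3); d F_1 = (6*u) du + (0) dv
  For the y component: f_2(F) = 3*u*v + u + 1; d F_2 = (-3*v - 1) du + (-3*u) dv
  For the z component: f_3(F) = 3*u*(2*u + 3); d F_3 = (4*u + 3) du + (0) dv
Combining and collecting du, dv coefficients:
  coeff of du: 12*u^3 + 36*u^2 - 9*u*v^2 - 6*u*v + 26*u - 3*v - 1
  coeff of dv: 3*u*(-3*u*v - u - 1)
F^* omega = (12*u^3 + 36*u^2 - 9*u*v^2 - 6*u*v + 26*u - 3*v - 1) du + (3*u*(-3*u*v - u - 1)) dv.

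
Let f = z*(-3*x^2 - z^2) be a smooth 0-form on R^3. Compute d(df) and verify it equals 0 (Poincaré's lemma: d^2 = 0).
d(df) = 0

Step 1: df = sum_i (∂f/∂x_i) dx_i = (-6*x*z) dx + (0) dy + (-3*x^2 - 3*z^2) dz.
Step 2: Apply d again. Using the 1-form formula, the coefficient of dx ∧ dy in d(df) is ∂^2 f/∂x ∂y - ∂^2 f/∂y ∂x = (0) - (0) = 0 (equality of mixed partials for smooth f).
Similarly for dx ∧ dz and dy ∧ dz — all coefficients vanish. So d(df) = 0.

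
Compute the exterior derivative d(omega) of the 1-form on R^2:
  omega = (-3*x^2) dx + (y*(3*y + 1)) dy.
d(omega) = 0

For a 1-form omega = sum_i f_i dx_i, the exterior derivative is
  d(omega) = sum_{i < j} (∂f_j/∂x_i - ∂f_i/∂x_j) dx_i ∧ dx_j.

Assembling: d(omega) = 0.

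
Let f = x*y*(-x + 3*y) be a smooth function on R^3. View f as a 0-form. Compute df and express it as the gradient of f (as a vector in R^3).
df = (y*(-2*x + 3*y)) dx + (x*(-x + 6*y)) dy + (0) dz; grad f = (y*(-2*x + 3*y), x*(-x + 6*y), 0)

For a 0-form f, d f = (∂f/∂x) dx + (∂f/∂y) dy + (∂f/∂z) dz. The components of the vector representation are exactly the entries of grad f in Cartesian coordinates:
  ∂f/∂x = y*(-2*x + 3*y)
  ∂f/∂y = x*(-x + 6*y)
  ∂f/∂z = 0.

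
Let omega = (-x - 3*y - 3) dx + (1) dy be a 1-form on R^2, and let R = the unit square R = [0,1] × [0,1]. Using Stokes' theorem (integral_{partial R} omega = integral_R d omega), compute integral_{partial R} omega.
integral_(partial R) omega = 3

Stokes: integral_partial_R omega = integral_R d omega with d omega = (∂Q/∂x - ∂P/∂y) dx ∧ dy.
  ∂Q/∂x = 0
  ∂P/∂y = -3
  integrand = ∂Q/∂x - ∂P/∂y = 3.
Integrating over R: integral_0^1 integral_0^1 (3) dx dy = 3.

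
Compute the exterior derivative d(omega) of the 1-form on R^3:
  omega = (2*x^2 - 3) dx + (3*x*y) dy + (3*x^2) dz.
d(omega) = (3*y) dx ∧ dy + (6*x) dx ∧ dz

For a 1-form omega = sum_i f_i dx_i, the exterior derivative is
  d(omega) = sum_{i < j} (∂f_j/∂x_i - ∂f_i/∂x_j) dx_i ∧ dx_j.
  coefficient of dx ∧ dy: ∂f_2/∂x - ∂f_1/∂y = ∂(3*x*y)/∂x - ∂(2*x^2 - 3)/∂y = 3*y
  coefficient of dx ∧ dz: ∂f_3/∂x - ∂f_1/∂z = ∂(3*x^2)/∂x - ∂(2*x^2 - 3)/∂z = 6*x
Assembling: d(omega) = (3*y) dx ∧ dy + (6*x) dx ∧ dz.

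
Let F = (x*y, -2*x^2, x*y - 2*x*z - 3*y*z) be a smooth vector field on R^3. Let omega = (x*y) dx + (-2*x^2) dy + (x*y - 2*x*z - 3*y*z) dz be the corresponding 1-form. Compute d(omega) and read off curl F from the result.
d(omega) = (x - 3*z) dy ∧ dz + (-y + 2*z) dz ∧ dx + (-5*x) dx ∧ dy; curl F = (x - 3*z, -y + 2*z, -5*x)

d omega = sum_{i<j} (∂f_j/∂x_i - ∂f_i/∂x_j) dx_i ∧ dx_j. Under the identification (dy ∧ dz, dz ∧ dx, dx ∧ dy) ↔ (e_x, e_y, e_z), the coefficients are exactly the components of curl F. Compute:
  ∂R/∂y - ∂Q/∂z = (x - 3*z) - (0) = x - 3*z
  ∂P/∂z - ∂R/∂x = (0) - (y - 2*z) = -y + 2*z
  ∂Q/∂x - ∂P/∂y = (-4*x) - (x) = -5*x.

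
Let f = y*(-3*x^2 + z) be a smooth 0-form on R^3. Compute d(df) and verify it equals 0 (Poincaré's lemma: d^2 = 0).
d(df) = 0

Step 1: df = sum_i (∂f/∂x_i) dx_i = (-6*x*y) dx + (-3*x^2 + z) dy + (y) dz.
Step 2: Apply d again. Using the 1-form formula, the coefficient of dx ∧ dy in d(df) is ∂^2 f/∂x ∂y - ∂^2 f/∂y ∂x = (-6*x) - (-6*x) = 0 (equality of mixed partials for smooth f).
Similarly for dx ∧ dz and dy ∧ dz — all coefficients vanish. So d(df) = 0.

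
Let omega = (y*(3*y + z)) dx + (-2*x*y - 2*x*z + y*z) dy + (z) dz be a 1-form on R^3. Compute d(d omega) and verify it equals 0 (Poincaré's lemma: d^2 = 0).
d(d omega) = 0

Step 1: d omega = sum_{i<j} (∂f_j/∂x_i - ∂f_i/∂x_j) dx_i ∧ dx_j:
  coeff of dx ∧ dy: -8*y - 3*z
  coeff of dx ∧ dz: -y
  coeff of dy ∧ dz: 2*x - y
Step 2: Apply d again to each 2-form coefficient. The only possible 3-form in R^3 is dx ∧ dy ∧ dz, with coefficient
  ∂(coeff of dy∧dz)/∂x - ∂(coeff of dx∧dz)/∂y + ∂(coeff of dx∧dy)/∂z
  = ∂/∂x (2*x - y) - ∂/∂y (-y) + ∂/∂z (-8*y - 3*z).
Each of these terms simplifies to sums of mixed partials that cancel in pairs. The result is 0 (by equality of mixed partials for smooth functions — Schwarz / Clairaut).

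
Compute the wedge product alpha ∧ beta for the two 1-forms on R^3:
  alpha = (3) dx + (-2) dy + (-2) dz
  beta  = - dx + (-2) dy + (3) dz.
alpha ∧ beta = (-8) dx ∧ dy + (7) dx ∧ dz + (-10) dy ∧ dz

Distribute the wedge, using dx_i ∧ dx_j = -dx_j ∧ dx_i and dx_i ∧ dx_i = 0. For each pair (i, j) with i < j, the coefficient of dx_i ∧ dx_j in alpha ∧ beta is (alpha_i * beta_j - alpha_j * beta_i). Collecting: alpha ∧ beta = (-8) dx ∧ dy + (7) dx ∧ dz + (-10) dy ∧ dz.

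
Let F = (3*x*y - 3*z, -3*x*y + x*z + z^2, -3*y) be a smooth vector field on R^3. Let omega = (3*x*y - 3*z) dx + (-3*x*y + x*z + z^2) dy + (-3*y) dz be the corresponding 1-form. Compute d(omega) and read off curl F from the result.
d(omega) = (-x - 2*z - 3) dy ∧ dz + (-3) dz ∧ dx + (-3*x - 3*y + z) dx ∧ dy; curl F = (-x - 2*z - 3, -3, -3*x - 3*y + z)

d omega = sum_{i<j} (∂f_j/∂x_i - ∂f_i/∂x_j) dx_i ∧ dx_j. Under the identification (dy ∧ dz, dz ∧ dx, dx ∧ dy) ↔ (e_x, e_y, e_z), the coefficients are exactly the components of curl F. Compute:
  ∂R/∂y - ∂Q/∂z = (-3) - (x + 2*z) = -x - 2*z - 3
  ∂P/∂z - ∂R/∂x = (-3) - (0) = -3
  ∂Q/∂x - ∂P/∂y = (-3*y + z) - (3*x) = -3*x - 3*y + z.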